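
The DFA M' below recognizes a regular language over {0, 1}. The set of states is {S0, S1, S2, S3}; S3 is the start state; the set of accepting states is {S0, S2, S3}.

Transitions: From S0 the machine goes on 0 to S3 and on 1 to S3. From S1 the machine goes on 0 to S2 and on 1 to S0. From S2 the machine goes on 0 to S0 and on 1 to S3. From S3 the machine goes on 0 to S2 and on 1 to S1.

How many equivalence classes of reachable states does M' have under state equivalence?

P0 = {S0,S2,S3} | {S1}.
Refine {S0,S2,S3} on symbol 1: members go to different blocks, giving {S0,S2} and {S3}.
Split {S0,S2} by δ(·,0) → {S0} and {S2}.
The partition is now stable with 4 blocks: {S0} | {S1} | {S3} | {S2}.

4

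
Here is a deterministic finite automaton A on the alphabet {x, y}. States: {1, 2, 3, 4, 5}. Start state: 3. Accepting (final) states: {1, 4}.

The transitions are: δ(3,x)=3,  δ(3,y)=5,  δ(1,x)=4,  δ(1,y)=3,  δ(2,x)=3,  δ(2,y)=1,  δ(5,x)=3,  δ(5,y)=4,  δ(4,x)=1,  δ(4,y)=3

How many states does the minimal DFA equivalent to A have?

3

States {2} cannot be reached from the start state, so discard them.
Start with accepting vs non-accepting: {1,4} | {3,5}.
Split {3,5} by δ(·,y) → {3} and {5}.
The partition is now stable with 3 blocks: {1,4} | {3} | {5}.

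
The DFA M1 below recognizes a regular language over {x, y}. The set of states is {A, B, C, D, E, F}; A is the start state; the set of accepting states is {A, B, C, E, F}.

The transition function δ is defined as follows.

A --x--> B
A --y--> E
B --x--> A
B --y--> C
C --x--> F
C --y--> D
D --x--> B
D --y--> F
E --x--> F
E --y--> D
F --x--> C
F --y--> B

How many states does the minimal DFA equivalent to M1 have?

Every state is reachable, so we keep all 6.
P0 = {A,B,C,E,F} | {D}.
On input y, block {A,B,C,E,F} splits into {A,B,F} and {C,E}.
On input x, block {A,B,F} splits into {A,B} and {F}.
No further refinement is possible. Final partition (4 blocks): {A,B} | {D} | {C,E} | {F}.

4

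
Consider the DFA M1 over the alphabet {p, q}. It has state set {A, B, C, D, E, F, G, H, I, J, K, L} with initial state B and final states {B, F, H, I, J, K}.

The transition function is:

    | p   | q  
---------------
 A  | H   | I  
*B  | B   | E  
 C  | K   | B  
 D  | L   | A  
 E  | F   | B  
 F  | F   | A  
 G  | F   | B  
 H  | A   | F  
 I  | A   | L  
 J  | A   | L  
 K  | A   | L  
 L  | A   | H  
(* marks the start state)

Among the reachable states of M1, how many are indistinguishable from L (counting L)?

Reachable states from the start: {A,B,E,F,H,I,L}. Unreachable: {C,D,G,J,K} — drop them.
Start with accepting vs non-accepting: {B,F,H,I} | {A,E,L}.
Split {B,F,H,I} by δ(·,p) → {B,F} and {H,I}.
On input p, block {A,E,L} splits into {A} and {E} and {L}.
Split {B,F} by δ(·,q) → {B} and {F}.
Split {H,I} by δ(·,q) → {H} and {I}.
No further refinement is possible. Final partition (7 blocks): {B} | {A} | {H} | {E} | {L} | {F} | {I}.
The equivalence class containing L is {L}, of size 1.

1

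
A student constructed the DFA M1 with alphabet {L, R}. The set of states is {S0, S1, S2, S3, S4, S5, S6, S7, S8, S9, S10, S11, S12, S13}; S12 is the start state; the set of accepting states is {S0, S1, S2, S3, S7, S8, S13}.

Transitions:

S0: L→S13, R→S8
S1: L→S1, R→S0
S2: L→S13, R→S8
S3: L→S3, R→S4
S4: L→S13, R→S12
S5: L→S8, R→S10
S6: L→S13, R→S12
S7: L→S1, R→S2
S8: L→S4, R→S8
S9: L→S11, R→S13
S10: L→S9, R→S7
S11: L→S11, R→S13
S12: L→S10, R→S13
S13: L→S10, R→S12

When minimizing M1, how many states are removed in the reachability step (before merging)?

3

No path from S12 leads to S3, S5, S6; the other 11 states are all reachable.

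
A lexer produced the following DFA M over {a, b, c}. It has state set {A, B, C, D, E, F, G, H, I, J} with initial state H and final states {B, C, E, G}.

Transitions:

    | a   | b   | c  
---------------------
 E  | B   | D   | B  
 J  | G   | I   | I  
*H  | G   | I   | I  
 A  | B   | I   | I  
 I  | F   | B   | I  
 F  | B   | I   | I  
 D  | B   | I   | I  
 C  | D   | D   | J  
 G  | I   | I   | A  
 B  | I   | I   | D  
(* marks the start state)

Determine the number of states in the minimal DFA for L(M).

3

Reachable states from the start: {A,B,D,F,G,H,I}. Unreachable: {C,E,J} — drop them.
P0 = {B,G} | {A,D,F,H,I}.
Refine {A,D,F,H,I} on symbol a: members go to different blocks, giving {A,D,F,H} and {I}.
No further refinement is possible. Final partition (3 blocks): {B,G} | {A,D,F,H} | {I}.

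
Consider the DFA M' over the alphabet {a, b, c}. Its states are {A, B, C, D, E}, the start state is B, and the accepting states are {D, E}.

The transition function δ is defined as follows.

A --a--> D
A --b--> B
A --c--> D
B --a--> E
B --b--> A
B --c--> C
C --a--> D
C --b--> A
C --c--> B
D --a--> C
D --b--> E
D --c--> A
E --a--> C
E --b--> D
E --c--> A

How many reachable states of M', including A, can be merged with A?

1

Every state is reachable, so we keep all 5.
Initial partition by acceptance: {D,E} | {A,B,C}.
Split {A,B,C} by δ(·,c) → {B,C} and {A}.
Stable partition: {D,E} | {B,C} | {A} — 3 equivalence classes.
The equivalence class containing A is {A}, of size 1.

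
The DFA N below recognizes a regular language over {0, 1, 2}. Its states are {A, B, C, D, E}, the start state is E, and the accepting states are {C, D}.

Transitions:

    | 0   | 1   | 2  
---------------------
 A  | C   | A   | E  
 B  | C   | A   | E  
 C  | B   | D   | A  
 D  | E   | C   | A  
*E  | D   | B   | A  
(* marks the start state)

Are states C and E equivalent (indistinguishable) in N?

No

All states are reachable from the start state.
Start with accepting vs non-accepting: {C,D} | {A,B,E}.
The partition is now stable with 2 blocks: {C,D} | {A,B,E}.
C and E end up in different blocks, so they are distinguishable. For instance, the string 'ε' is accepted from only C.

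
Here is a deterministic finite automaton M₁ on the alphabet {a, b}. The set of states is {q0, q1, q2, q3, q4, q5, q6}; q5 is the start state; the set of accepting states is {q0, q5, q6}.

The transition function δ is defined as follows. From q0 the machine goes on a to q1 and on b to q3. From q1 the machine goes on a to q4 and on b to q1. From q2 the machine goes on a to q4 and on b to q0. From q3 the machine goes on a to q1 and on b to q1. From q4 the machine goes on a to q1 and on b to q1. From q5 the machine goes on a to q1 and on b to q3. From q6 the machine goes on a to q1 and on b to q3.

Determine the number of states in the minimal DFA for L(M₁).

2

Reachable states from the start: {q1,q3,q4,q5}. Unreachable: {q0,q2,q6} — drop them.
P0 = {q5} | {q1,q3,q4}.
The partition is now stable with 2 blocks: {q5} | {q1,q3,q4}.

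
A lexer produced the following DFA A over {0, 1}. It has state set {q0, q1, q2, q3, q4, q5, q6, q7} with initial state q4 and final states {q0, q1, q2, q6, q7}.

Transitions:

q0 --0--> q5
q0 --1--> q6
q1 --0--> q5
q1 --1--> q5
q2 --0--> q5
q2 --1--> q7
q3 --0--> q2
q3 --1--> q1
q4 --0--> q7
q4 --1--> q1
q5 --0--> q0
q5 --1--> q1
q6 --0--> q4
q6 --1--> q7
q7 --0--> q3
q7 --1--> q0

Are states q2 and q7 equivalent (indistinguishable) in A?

Yes

All states are reachable from the start state.
P0 = {q0,q1,q2,q6,q7} | {q3,q4,q5}.
Refine {q0,q1,q2,q6,q7} on symbol 1: members go to different blocks, giving {q0,q2,q6,q7} and {q1}.
No further refinement is possible. Final partition (3 blocks): {q0,q2,q6,q7} | {q3,q4,q5} | {q1}.
q2 and q7 lie in the same block of the stable partition, so they are equivalent — no string distinguishes them.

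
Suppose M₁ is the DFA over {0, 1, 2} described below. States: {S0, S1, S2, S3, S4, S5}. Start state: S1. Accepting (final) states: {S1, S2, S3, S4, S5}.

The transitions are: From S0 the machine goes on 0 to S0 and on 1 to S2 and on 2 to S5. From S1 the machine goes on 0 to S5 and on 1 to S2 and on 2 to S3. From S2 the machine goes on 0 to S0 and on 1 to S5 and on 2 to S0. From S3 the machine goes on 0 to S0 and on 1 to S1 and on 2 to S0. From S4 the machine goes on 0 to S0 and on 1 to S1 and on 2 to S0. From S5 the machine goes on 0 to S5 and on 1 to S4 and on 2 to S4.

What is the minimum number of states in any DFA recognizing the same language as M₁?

All states are reachable from the start state.
Start with accepting vs non-accepting: {S1,S2,S3,S4,S5} | {S0}.
Split {S1,S2,S3,S4,S5} by δ(·,0) → {S2,S3,S4} and {S1,S5}.
Stable partition: {S2,S3,S4} | {S0} | {S1,S5} — 3 equivalence classes.

3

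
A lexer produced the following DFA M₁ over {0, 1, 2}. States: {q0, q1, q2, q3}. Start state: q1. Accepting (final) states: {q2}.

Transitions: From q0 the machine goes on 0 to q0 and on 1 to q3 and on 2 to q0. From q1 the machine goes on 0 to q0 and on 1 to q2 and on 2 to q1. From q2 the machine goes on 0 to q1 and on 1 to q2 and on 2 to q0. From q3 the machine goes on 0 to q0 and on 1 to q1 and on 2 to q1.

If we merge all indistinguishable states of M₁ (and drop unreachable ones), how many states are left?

4

Every state is reachable, so we keep all 4.
P0 = {q2} | {q0,q1,q3}.
Refine {q0,q1,q3} on symbol 1: members go to different blocks, giving {q0,q3} and {q1}.
Refine {q0,q3} on symbol 1: members go to different blocks, giving {q0} and {q3}.
The partition is now stable with 4 blocks: {q2} | {q0} | {q1} | {q3}.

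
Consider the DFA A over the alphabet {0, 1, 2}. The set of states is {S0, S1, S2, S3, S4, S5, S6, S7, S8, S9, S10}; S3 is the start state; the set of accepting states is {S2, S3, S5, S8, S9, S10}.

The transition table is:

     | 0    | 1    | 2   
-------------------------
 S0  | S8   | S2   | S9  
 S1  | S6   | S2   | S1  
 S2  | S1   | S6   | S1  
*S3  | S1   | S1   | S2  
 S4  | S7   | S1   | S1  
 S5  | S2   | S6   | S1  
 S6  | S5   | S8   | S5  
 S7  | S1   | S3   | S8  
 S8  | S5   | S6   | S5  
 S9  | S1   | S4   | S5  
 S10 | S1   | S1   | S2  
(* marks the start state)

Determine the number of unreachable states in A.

No path from S3 leads to S0, S4, S7, S9, S10; the other 6 states are all reachable.

5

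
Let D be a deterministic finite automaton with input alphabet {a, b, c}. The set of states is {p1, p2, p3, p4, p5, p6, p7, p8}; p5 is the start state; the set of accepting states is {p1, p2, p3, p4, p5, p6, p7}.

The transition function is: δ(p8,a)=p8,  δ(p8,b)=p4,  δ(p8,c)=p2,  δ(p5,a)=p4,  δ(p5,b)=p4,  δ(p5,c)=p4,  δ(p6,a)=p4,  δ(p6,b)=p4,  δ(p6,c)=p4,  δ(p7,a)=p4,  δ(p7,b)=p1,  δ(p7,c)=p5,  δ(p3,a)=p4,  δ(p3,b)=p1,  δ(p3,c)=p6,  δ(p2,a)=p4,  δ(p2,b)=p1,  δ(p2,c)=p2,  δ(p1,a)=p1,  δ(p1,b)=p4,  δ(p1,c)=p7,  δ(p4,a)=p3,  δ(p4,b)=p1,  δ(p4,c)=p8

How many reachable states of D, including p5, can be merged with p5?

2

All states are reachable from the start state.
P0 = {p1,p2,p3,p4,p5,p6,p7} | {p8}.
Split {p1,p2,p3,p4,p5,p6,p7} by δ(·,c) → {p1,p2,p3,p5,p6,p7} and {p4}.
On input a, block {p1,p2,p3,p5,p6,p7} splits into {p2,p3,p5,p6,p7} and {p1}.
Refine {p2,p3,p5,p6,p7} on symbol b: members go to different blocks, giving {p2,p3,p7} and {p5,p6}.
Split {p2,p3,p7} by δ(·,c) → {p3,p7} and {p2}.
No further refinement is possible. Final partition (6 blocks): {p3,p7} | {p8} | {p4} | {p1} | {p5,p6} | {p2}.
State p5 belongs to the block {p5,p6}, which has 2 states.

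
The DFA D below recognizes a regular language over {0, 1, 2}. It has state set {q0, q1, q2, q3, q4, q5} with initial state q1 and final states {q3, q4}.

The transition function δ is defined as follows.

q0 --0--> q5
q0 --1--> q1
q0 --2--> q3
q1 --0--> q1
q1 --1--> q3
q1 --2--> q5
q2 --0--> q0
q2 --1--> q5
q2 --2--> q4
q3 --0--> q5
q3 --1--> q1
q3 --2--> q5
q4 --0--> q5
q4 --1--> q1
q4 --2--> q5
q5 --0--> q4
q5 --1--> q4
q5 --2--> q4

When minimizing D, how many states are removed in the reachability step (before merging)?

2

No path from q1 leads to q0, q2; the other 4 states are all reachable.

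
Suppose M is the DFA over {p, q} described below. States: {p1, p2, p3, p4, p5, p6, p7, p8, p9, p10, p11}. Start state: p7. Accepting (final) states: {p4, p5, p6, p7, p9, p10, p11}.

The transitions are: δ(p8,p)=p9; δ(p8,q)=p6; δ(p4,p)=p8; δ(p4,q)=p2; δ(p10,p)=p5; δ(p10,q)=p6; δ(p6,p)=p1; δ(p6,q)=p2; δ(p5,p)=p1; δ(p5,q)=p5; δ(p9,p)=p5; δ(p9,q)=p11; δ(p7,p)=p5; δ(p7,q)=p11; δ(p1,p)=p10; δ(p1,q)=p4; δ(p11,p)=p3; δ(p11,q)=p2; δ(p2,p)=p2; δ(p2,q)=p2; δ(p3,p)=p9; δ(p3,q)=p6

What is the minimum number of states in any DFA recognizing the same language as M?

P0 = {p4,p5,p6,p7,p9,p10,p11} | {p1,p2,p3,p8}.
Split {p4,p5,p6,p7,p9,p10,p11} by δ(·,p) → {p4,p5,p6,p11} and {p7,p9,p10}.
Refine {p4,p5,p6,p11} on symbol q: members go to different blocks, giving {p4,p6,p11} and {p5}.
Split {p1,p2,p3,p8} by δ(·,p) → {p1,p3,p8} and {p2}.
Stable partition: {p4,p6,p11} | {p1,p3,p8} | {p7,p9,p10} | {p5} | {p2} — 5 equivalence classes.

5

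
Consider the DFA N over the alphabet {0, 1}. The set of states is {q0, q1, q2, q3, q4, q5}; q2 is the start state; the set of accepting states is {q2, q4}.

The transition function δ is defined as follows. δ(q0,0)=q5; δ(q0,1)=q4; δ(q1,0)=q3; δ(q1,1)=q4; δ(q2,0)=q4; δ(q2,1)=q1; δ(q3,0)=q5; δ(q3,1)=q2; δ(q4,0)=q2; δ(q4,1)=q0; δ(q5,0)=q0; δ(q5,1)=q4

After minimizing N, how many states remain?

P0 = {q2,q4} | {q0,q1,q3,q5}.
The partition is now stable with 2 blocks: {q2,q4} | {q0,q1,q3,q5}.

2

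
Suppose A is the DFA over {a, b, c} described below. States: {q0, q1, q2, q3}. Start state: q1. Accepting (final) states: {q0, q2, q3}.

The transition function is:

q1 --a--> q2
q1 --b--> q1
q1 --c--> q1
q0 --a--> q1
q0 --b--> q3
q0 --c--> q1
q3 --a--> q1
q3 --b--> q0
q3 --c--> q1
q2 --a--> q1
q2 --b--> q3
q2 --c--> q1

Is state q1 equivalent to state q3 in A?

Every state is reachable, so we keep all 4.
Initial partition by acceptance: {q0,q2,q3} | {q1}.
No further refinement is possible. Final partition (2 blocks): {q0,q2,q3} | {q1}.
q1 and q3 end up in different blocks, so they are distinguishable. For instance, the string 'ε' is accepted from only q3.

No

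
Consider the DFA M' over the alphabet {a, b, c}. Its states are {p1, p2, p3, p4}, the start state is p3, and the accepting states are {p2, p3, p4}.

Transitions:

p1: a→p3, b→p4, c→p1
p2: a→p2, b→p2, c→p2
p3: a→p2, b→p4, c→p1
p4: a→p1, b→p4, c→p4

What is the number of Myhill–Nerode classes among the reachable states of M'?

4

Every state is reachable, so we keep all 4.
P0 = {p2,p3,p4} | {p1}.
Split {p2,p3,p4} by δ(·,a) → {p2,p3} and {p4}.
On input b, block {p2,p3} splits into {p2} and {p3}.
The partition is now stable with 4 blocks: {p2} | {p1} | {p4} | {p3}.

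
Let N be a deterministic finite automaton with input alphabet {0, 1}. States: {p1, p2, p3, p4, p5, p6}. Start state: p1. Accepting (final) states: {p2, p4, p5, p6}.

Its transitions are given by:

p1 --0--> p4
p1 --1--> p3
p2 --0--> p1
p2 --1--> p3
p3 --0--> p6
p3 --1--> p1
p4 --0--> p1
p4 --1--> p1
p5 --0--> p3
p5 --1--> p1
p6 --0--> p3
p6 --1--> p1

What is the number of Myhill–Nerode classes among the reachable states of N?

States {p2,p5} cannot be reached from the start state, so discard them.
Start with accepting vs non-accepting: {p4,p6} | {p1,p3}.
Stable partition: {p4,p6} | {p1,p3} — 2 equivalence classes.

2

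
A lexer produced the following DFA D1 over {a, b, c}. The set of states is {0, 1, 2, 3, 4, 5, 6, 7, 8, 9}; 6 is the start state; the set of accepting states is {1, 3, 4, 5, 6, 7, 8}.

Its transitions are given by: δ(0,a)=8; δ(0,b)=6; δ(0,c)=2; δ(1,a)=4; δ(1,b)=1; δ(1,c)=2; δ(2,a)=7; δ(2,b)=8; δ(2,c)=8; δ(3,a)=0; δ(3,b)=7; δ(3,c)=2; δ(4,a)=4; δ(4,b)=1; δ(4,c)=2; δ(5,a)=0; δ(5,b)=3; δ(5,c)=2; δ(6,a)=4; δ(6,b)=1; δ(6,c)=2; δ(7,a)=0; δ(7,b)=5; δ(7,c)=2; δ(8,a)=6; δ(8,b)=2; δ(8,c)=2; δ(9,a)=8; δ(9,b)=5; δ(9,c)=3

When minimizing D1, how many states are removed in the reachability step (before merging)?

BFS from 6 reaches {0, 1, 2, 3, 4, 5, 6, 7, 8}; the 1 state(s) 9 are never visited.

1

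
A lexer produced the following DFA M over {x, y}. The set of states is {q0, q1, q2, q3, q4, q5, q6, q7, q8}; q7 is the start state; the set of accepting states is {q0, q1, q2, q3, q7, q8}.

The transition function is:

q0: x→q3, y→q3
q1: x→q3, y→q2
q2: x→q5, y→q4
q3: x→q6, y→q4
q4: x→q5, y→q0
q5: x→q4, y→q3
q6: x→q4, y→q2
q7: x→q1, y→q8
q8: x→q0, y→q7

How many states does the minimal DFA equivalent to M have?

5

All states are reachable from the start state.
Initial partition by acceptance: {q0,q1,q2,q3,q7,q8} | {q4,q5,q6}.
Split {q0,q1,q2,q3,q7,q8} by δ(·,x) → {q0,q1,q7,q8} and {q2,q3}.
On input x, block {q0,q1,q7,q8} splits into {q0,q1} and {q7,q8}.
On input y, block {q4,q5,q6} splits into {q5,q6} and {q4}.
No further refinement is possible. Final partition (5 blocks): {q0,q1} | {q5,q6} | {q2,q3} | {q7,q8} | {q4}.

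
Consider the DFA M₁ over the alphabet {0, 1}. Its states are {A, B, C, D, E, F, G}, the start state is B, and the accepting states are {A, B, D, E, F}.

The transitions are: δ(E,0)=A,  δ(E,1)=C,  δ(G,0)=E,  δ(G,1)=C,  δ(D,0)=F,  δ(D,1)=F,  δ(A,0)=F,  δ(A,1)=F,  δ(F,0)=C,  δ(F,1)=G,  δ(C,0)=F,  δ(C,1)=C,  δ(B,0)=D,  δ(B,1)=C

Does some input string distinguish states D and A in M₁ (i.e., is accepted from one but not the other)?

No

All states are reachable from the start state.
Start with accepting vs non-accepting: {A,B,D,E,F} | {C,G}.
Split {A,B,D,E,F} by δ(·,0) → {A,B,D,E} and {F}.
Refine {A,B,D,E} on symbol 0: members go to different blocks, giving {A,D} and {B,E}.
On input 0, block {C,G} splits into {C} and {G}.
Stable partition: {A,D} | {C} | {F} | {B,E} | {G} — 5 equivalence classes.
D and A lie in the same block of the stable partition, so they are equivalent — no string distinguishes them.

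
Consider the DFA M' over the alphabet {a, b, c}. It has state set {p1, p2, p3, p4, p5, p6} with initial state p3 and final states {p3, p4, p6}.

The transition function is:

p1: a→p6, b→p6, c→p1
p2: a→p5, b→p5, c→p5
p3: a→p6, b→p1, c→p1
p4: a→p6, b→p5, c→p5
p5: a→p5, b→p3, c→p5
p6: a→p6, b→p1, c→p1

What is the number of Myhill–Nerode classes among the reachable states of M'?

First remove the unreachable states {p2,p4,p5}; 3 states remain.
Start with accepting vs non-accepting: {p3,p6} | {p1}.
The partition is now stable with 2 blocks: {p3,p6} | {p1}.

2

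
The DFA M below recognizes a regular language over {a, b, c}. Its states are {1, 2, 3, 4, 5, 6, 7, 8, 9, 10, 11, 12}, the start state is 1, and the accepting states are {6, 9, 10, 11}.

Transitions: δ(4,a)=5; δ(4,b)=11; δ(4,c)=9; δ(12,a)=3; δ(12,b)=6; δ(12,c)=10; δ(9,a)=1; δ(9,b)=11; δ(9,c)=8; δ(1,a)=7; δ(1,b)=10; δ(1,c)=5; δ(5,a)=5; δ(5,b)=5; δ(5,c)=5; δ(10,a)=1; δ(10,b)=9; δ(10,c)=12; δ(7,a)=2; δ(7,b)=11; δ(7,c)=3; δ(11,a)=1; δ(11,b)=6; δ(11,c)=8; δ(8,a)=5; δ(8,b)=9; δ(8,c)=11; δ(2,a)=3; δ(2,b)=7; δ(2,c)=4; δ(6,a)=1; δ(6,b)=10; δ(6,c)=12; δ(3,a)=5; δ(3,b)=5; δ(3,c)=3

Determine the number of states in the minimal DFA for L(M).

6

Initial partition by acceptance: {6,9,10,11} | {1,2,3,4,5,7,8,12}.
Refine {1,2,3,4,5,7,8,12} on symbol b: members go to different blocks, giving {1,4,7,8,12} and {2,3,5}.
On input a, block {1,4,7,8,12} splits into {4,7,8,12} and {1}.
Split {4,7,8,12} by δ(·,c) → {4,8,12} and {7}.
Refine {2,3,5} on symbol b: members go to different blocks, giving {3,5} and {2}.
No further refinement is possible. Final partition (6 blocks): {6,9,10,11} | {4,8,12} | {3,5} | {1} | {7} | {2}.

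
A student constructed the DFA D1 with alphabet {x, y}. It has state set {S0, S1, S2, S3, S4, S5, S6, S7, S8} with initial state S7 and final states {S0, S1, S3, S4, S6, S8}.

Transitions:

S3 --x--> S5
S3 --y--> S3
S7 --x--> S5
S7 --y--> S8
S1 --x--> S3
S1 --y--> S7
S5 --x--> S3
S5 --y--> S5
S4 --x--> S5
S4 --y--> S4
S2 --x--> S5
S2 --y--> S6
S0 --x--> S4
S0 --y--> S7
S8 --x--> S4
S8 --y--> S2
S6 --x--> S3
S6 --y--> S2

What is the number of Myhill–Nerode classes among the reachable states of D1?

First remove the unreachable states {S0,S1}; 7 states remain.
Start with accepting vs non-accepting: {S3,S4,S6,S8} | {S2,S5,S7}.
On input x, block {S3,S4,S6,S8} splits into {S3,S4} and {S6,S8}.
Split {S2,S5,S7} by δ(·,x) → {S2,S7} and {S5}.
No further refinement is possible. Final partition (4 blocks): {S3,S4} | {S2,S7} | {S6,S8} | {S5}.

4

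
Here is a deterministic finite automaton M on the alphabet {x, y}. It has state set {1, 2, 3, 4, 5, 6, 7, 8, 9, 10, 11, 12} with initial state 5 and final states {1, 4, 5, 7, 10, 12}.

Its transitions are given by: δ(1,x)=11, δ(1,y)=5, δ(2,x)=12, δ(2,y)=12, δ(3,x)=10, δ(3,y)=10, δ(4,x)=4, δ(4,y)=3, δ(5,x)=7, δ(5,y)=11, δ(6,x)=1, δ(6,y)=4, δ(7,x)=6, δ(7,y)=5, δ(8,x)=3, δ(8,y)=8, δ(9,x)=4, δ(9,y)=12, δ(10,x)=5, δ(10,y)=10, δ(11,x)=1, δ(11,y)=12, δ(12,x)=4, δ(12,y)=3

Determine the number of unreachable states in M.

3

BFS from 5 reaches {1, 3, 4, 5, 6, 7, 10, 11, 12}; the 3 state(s) 2, 8, 9 are never visited.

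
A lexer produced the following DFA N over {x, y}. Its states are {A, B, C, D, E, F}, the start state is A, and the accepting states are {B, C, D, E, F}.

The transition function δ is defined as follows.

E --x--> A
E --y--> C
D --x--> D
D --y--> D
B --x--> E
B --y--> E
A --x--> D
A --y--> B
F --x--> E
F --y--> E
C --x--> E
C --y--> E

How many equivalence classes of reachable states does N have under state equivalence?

4

First remove the unreachable states {F}; 5 states remain.
Start with accepting vs non-accepting: {B,C,D,E} | {A}.
On input x, block {B,C,D,E} splits into {B,C,D} and {E}.
Split {B,C,D} by δ(·,x) → {B,C} and {D}.
Stable partition: {B,C} | {A} | {E} | {D} — 4 equivalence classes.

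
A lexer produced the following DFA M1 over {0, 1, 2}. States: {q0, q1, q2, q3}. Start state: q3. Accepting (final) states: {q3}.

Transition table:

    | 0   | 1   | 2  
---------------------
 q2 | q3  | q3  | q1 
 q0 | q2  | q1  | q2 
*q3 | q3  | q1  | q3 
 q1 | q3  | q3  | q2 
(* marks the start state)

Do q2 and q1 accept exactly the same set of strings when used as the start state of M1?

Yes

States {q0} cannot be reached from the start state, so discard them.
P0 = {q3} | {q1,q2}.
Stable partition: {q3} | {q1,q2} — 2 equivalence classes.
q2 and q1 lie in the same block of the stable partition, so they are equivalent — no string distinguishes them.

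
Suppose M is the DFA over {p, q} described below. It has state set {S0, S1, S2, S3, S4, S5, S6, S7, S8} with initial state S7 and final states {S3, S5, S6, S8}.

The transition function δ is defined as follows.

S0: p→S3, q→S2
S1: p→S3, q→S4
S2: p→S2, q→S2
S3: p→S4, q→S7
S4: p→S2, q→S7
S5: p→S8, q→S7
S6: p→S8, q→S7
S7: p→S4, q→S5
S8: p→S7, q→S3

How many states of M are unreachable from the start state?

Starting at S7 and following transitions, the reachable set is {S2, S3, S4, S5, S7, S8}. That leaves S0, S1, S6 unreachable — 3 in total.

3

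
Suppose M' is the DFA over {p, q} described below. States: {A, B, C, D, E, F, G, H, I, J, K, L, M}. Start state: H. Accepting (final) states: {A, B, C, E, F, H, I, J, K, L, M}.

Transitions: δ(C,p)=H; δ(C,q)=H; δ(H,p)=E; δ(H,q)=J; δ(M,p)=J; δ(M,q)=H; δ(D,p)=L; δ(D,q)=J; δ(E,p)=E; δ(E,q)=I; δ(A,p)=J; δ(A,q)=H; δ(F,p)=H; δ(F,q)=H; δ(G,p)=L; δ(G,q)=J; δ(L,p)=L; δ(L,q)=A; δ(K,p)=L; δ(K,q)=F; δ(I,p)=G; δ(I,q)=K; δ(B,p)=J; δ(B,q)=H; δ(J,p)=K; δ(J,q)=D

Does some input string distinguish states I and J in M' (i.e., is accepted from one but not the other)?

Yes

Reachable states from the start: {A,D,E,F,G,H,I,J,K,L}. Unreachable: {B,C,M} — drop them.
Start with accepting vs non-accepting: {A,E,F,H,I,J,K,L} | {D,G}.
On input p, block {A,E,F,H,I,J,K,L} splits into {A,E,F,H,J,K,L} and {I}.
Refine {A,E,F,H,J,K,L} on symbol q: members go to different blocks, giving {A,F,H,K,L} and {E} and {J}.
On input p, block {A,F,H,K,L} splits into {F,K,L} and {A} and {H}.
Split {F,K,L} by δ(·,p) → {K,L} and {F}.
On input q, block {K,L} splits into {K} and {L}.
Stable partition: {K} | {D,G} | {I} | {E} | {J} | {A} | {H} | {F} | {L} — 9 equivalence classes.
I and J end up in different blocks, so they are distinguishable. For instance, the string 'p' is accepted from only J.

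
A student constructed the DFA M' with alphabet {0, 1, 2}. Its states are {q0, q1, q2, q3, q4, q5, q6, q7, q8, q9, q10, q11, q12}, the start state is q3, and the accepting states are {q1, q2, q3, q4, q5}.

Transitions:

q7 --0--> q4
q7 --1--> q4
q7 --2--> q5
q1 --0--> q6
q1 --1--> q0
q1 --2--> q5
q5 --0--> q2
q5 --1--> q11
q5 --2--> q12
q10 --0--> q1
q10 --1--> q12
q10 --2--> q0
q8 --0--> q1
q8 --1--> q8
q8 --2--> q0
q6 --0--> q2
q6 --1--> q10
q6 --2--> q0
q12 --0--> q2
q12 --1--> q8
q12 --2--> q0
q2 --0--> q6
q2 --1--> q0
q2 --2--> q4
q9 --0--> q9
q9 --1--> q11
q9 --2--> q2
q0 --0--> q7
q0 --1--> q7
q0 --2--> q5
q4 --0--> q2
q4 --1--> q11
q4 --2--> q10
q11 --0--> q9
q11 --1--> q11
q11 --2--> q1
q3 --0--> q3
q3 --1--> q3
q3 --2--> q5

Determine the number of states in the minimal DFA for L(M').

7

Every state is reachable, so we keep all 13.
Initial partition by acceptance: {q1,q2,q3,q4,q5} | {q0,q6,q7,q8,q9,q10,q11,q12}.
Split {q1,q2,q3,q4,q5} by δ(·,0) → {q3,q4,q5} and {q1,q2}.
Refine {q3,q4,q5} on symbol 0: members go to different blocks, giving {q4,q5} and {q3}.
On input 0, block {q0,q6,q7,q8,q9,q10,q11,q12} splits into {q6,q8,q10,q12} and {q0,q9,q11} and {q7}.
On input 0, block {q0,q9,q11} splits into {q9,q11} and {q0}.
Stable partition: {q4,q5} | {q6,q8,q10,q12} | {q1,q2} | {q3} | {q9,q11} | {q7} | {q0} — 7 equivalence classes.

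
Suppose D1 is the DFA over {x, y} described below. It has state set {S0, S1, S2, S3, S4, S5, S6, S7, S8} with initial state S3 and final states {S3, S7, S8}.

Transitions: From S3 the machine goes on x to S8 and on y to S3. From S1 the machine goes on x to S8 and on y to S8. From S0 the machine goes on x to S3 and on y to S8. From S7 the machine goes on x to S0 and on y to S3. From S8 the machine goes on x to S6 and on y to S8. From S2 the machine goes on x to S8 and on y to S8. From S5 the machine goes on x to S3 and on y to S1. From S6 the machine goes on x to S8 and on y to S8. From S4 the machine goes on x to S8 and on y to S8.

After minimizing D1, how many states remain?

3

Reachable states from the start: {S3,S6,S8}. Unreachable: {S0,S1,S2,S4,S5,S7} — drop them.
Start with accepting vs non-accepting: {S3,S8} | {S6}.
Refine {S3,S8} on symbol x: members go to different blocks, giving {S3} and {S8}.
The partition is now stable with 3 blocks: {S3} | {S6} | {S8}.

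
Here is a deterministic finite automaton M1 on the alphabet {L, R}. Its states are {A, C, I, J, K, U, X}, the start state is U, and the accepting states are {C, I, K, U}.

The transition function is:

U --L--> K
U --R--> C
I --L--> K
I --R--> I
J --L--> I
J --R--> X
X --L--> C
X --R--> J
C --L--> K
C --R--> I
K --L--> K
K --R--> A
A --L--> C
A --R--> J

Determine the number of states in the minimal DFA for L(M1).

Initial partition by acceptance: {C,I,K,U} | {A,J,X}.
On input R, block {C,I,K,U} splits into {C,I,U} and {K}.
The partition is now stable with 3 blocks: {C,I,U} | {A,J,X} | {K}.

3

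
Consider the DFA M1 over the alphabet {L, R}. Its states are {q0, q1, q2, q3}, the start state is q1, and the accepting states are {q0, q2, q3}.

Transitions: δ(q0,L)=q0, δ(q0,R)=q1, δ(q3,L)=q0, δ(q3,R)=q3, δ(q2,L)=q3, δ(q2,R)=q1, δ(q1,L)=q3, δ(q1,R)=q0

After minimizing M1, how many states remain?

First remove the unreachable states {q2}; 3 states remain.
Start with accepting vs non-accepting: {q0,q3} | {q1}.
Split {q0,q3} by δ(·,R) → {q0} and {q3}.
The partition is now stable with 3 blocks: {q0} | {q1} | {q3}.

3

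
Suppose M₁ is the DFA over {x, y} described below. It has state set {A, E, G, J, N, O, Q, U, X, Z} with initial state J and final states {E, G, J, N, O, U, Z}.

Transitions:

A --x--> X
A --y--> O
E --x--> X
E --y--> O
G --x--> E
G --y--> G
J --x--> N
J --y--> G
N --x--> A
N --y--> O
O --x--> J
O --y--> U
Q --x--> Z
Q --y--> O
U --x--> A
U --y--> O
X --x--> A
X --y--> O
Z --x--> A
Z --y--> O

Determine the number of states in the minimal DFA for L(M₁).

First remove the unreachable states {Q,Z}; 8 states remain.
Initial partition by acceptance: {E,G,J,N,O,U} | {A,X}.
Split {E,G,J,N,O,U} by δ(·,x) → {G,J,O} and {E,N,U}.
Refine {G,J,O} on symbol x: members go to different blocks, giving {G,J} and {O}.
The partition is now stable with 4 blocks: {G,J} | {A,X} | {E,N,U} | {O}.

4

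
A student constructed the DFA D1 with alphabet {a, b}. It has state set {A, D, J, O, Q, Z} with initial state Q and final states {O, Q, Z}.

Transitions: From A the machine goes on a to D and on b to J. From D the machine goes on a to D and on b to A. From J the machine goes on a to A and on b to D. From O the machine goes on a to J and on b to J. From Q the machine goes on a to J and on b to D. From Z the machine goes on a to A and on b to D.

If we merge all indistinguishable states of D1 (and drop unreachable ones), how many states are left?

First remove the unreachable states {O,Z}; 4 states remain.
P0 = {Q} | {A,D,J}.
Stable partition: {Q} | {A,D,J} — 2 equivalence classes.

2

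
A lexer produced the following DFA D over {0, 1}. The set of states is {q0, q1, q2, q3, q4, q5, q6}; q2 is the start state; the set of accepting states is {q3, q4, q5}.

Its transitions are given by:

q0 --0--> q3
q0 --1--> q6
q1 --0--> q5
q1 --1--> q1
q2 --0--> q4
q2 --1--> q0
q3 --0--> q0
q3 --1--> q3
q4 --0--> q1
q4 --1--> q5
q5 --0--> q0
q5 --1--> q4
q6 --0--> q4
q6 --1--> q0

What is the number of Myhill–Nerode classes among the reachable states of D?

2

P0 = {q3,q4,q5} | {q0,q1,q2,q6}.
Stable partition: {q3,q4,q5} | {q0,q1,q2,q6} — 2 equivalence classes.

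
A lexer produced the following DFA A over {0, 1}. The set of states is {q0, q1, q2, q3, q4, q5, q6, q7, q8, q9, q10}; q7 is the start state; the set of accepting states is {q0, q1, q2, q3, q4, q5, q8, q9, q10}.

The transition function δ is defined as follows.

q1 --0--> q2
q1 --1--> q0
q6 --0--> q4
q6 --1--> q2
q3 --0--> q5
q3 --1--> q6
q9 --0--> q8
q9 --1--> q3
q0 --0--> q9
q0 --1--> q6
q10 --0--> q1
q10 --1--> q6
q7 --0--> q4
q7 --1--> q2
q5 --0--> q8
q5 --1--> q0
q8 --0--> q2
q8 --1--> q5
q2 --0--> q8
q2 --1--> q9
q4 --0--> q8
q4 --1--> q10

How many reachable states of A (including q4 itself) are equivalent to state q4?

Every state is reachable, so we keep all 11.
P0 = {q0,q1,q2,q3,q4,q5,q8,q9,q10} | {q6,q7}.
Split {q0,q1,q2,q3,q4,q5,q8,q9,q10} by δ(·,1) → {q1,q2,q4,q5,q8,q9} and {q0,q3,q10}.
Split {q1,q2,q4,q5,q8,q9} by δ(·,1) → {q1,q4,q5,q9} and {q2,q8}.
The partition is now stable with 4 blocks: {q1,q4,q5,q9} | {q6,q7} | {q0,q3,q10} | {q2,q8}.
The equivalence class containing q4 is {q1,q4,q5,q9}, of size 4.

4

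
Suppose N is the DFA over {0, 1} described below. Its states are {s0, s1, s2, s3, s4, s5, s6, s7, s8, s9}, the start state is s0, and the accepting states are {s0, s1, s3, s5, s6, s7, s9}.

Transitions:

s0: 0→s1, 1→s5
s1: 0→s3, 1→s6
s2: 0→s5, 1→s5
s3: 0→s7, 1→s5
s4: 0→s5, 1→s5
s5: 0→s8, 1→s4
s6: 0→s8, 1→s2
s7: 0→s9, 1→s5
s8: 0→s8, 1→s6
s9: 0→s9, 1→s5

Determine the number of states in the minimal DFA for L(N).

Initial partition by acceptance: {s0,s1,s3,s5,s6,s7,s9} | {s2,s4,s8}.
Refine {s0,s1,s3,s5,s6,s7,s9} on symbol 0: members go to different blocks, giving {s0,s1,s3,s7,s9} and {s5,s6}.
Refine {s2,s4,s8} on symbol 0: members go to different blocks, giving {s2,s4} and {s8}.
The partition is now stable with 4 blocks: {s0,s1,s3,s7,s9} | {s2,s4} | {s5,s6} | {s8}.

4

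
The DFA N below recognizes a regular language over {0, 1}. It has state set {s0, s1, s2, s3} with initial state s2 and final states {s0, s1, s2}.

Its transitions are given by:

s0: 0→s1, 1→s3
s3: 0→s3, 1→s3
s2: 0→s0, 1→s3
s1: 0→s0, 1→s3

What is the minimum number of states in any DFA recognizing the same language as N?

Every state is reachable, so we keep all 4.
P0 = {s0,s1,s2} | {s3}.
The partition is now stable with 2 blocks: {s0,s1,s2} | {s3}.

2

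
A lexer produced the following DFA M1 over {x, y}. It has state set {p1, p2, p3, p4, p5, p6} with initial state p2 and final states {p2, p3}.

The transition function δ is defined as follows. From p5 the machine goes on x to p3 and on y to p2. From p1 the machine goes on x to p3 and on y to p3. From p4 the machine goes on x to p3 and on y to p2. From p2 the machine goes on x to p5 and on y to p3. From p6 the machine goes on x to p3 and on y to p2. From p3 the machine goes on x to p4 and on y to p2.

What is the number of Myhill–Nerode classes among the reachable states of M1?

2

First remove the unreachable states {p1,p6}; 4 states remain.
P0 = {p2,p3} | {p4,p5}.
The partition is now stable with 2 blocks: {p2,p3} | {p4,p5}.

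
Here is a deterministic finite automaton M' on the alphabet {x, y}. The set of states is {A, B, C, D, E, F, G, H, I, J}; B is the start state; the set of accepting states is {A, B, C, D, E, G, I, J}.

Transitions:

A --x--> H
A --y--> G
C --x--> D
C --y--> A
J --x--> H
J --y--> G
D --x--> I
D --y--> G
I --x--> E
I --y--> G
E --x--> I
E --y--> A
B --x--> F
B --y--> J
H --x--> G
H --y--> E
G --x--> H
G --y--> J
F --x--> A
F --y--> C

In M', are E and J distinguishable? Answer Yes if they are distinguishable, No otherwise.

Yes

Every state is reachable, so we keep all 10.
Initial partition by acceptance: {A,B,C,D,E,G,I,J} | {F,H}.
Refine {A,B,C,D,E,G,I,J} on symbol x: members go to different blocks, giving {A,B,G,J} and {C,D,E,I}.
The partition is now stable with 3 blocks: {A,B,G,J} | {F,H} | {C,D,E,I}.
E and J end up in different blocks, so they are distinguishable. For instance, the string 'x' is accepted from only E.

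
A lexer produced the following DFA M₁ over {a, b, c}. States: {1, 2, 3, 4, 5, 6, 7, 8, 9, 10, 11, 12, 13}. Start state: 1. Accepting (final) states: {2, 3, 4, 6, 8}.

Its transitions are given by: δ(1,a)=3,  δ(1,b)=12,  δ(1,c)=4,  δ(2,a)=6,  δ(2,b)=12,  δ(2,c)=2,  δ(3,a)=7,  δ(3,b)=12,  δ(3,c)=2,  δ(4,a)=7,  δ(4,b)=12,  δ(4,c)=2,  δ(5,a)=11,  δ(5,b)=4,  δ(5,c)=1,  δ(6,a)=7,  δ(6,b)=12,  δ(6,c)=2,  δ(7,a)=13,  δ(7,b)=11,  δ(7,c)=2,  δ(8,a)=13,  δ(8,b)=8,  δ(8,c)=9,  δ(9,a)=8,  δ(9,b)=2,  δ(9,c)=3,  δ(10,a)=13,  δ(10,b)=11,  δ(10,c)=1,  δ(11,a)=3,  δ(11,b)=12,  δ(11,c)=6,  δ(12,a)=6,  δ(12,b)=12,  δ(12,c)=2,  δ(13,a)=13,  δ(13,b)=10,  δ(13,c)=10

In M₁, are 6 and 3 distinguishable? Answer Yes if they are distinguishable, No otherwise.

Reachable states from the start: {1,2,3,4,6,7,10,11,12,13}. Unreachable: {5,8,9} — drop them.
Initial partition by acceptance: {2,3,4,6} | {1,7,10,11,12,13}.
Refine {2,3,4,6} on symbol a: members go to different blocks, giving {3,4,6} and {2}.
Refine {1,7,10,11,12,13} on symbol a: members go to different blocks, giving {1,11,12} and {7,10,13}.
Refine {1,11,12} on symbol c: members go to different blocks, giving {1,11} and {12}.
Split {7,10,13} by δ(·,b) → {7,10} and {13}.
Refine {7,10} on symbol c: members go to different blocks, giving {7} and {10}.
The partition is now stable with 7 blocks: {3,4,6} | {1,11} | {2} | {7} | {12} | {13} | {10}.
6 and 3 lie in the same block of the stable partition, so they are equivalent — no string distinguishes them.

No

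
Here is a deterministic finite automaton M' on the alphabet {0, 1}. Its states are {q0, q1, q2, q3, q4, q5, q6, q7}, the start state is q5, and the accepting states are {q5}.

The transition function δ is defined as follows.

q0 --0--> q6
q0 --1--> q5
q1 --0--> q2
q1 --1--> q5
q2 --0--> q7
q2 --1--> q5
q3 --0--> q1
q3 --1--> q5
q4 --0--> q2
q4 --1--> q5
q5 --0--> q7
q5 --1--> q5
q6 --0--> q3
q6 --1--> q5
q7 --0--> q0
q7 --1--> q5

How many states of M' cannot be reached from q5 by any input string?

1

BFS from q5 reaches {q0, q1, q2, q3, q5, q6, q7}; the 1 state(s) q4 are never visited.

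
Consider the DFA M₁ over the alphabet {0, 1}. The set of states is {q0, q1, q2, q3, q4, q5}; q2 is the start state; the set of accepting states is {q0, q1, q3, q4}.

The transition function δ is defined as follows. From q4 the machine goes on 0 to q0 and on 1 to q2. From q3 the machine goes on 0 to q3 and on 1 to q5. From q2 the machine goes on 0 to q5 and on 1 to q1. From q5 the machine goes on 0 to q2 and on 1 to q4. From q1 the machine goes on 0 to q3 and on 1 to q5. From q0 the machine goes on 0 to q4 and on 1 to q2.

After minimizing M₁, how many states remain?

2

Initial partition by acceptance: {q0,q1,q3,q4} | {q2,q5}.
The partition is now stable with 2 blocks: {q0,q1,q3,q4} | {q2,q5}.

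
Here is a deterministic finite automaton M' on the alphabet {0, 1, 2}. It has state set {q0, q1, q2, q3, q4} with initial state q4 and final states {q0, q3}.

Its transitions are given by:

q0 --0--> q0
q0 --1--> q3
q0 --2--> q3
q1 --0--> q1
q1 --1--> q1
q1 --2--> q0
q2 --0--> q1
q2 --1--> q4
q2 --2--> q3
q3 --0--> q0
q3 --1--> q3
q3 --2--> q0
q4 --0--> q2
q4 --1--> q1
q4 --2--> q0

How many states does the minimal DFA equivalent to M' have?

2

Every state is reachable, so we keep all 5.
Start with accepting vs non-accepting: {q0,q3} | {q1,q2,q4}.
No further refinement is possible. Final partition (2 blocks): {q0,q3} | {q1,q2,q4}.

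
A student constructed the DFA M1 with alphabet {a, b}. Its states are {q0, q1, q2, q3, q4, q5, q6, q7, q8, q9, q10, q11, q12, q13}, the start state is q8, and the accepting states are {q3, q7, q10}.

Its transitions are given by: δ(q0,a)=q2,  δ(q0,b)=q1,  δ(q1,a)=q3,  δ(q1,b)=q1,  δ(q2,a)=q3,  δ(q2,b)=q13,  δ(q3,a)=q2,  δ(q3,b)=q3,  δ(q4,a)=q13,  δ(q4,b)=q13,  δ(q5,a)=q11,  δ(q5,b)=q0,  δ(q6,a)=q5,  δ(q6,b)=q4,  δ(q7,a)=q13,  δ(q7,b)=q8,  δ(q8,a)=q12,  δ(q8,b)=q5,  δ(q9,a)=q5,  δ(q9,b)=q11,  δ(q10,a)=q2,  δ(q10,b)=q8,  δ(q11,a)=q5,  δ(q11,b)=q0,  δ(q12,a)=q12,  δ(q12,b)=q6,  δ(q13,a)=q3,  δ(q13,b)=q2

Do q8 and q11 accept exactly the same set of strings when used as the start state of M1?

First remove the unreachable states {q7,q9,q10}; 11 states remain.
Initial partition by acceptance: {q3} | {q0,q1,q2,q4,q5,q6,q8,q11,q12,q13}.
On input a, block {q0,q1,q2,q4,q5,q6,q8,q11,q12,q13} splits into {q0,q4,q5,q6,q8,q11,q12} and {q1,q2,q13}.
Split {q0,q4,q5,q6,q8,q11,q12} by δ(·,a) → {q5,q6,q8,q11,q12} and {q0,q4}.
Refine {q5,q6,q8,q11,q12} on symbol b: members go to different blocks, giving {q5,q6,q11} and {q8,q12}.
Stable partition: {q3} | {q5,q6,q11} | {q1,q2,q13} | {q0,q4} | {q8,q12} — 5 equivalence classes.
q8 and q11 end up in different blocks, so they are distinguishable. For instance, the string 'baa' is accepted from only q11.

No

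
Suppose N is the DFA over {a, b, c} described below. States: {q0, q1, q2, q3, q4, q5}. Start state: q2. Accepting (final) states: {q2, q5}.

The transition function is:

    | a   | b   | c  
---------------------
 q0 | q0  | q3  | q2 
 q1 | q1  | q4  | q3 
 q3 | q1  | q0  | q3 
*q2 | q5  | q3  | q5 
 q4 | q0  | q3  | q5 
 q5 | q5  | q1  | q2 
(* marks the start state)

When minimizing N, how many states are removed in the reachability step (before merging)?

Every one of the 6 states is reachable from q2.

0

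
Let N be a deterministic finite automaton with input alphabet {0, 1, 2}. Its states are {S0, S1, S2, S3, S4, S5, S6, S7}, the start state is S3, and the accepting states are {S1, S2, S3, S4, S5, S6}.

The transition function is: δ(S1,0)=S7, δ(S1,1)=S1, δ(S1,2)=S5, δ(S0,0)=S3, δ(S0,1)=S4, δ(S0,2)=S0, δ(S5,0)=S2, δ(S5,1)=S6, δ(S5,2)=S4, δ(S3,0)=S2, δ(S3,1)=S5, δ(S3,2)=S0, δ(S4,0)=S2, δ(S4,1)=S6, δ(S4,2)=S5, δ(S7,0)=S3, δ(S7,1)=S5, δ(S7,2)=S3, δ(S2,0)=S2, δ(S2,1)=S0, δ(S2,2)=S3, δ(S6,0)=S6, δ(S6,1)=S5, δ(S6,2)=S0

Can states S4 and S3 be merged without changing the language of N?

No

First remove the unreachable states {S1,S7}; 6 states remain.
P0 = {S2,S3,S4,S5,S6} | {S0}.
Refine {S2,S3,S4,S5,S6} on symbol 1: members go to different blocks, giving {S3,S4,S5,S6} and {S2}.
Split {S3,S4,S5,S6} by δ(·,0) → {S3,S4,S5} and {S6}.
Split {S3,S4,S5} by δ(·,1) → {S4,S5} and {S3}.
The partition is now stable with 5 blocks: {S4,S5} | {S0} | {S2} | {S6} | {S3}.
S4 and S3 end up in different blocks, so they are distinguishable. For instance, the string '2' is accepted from only S4.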